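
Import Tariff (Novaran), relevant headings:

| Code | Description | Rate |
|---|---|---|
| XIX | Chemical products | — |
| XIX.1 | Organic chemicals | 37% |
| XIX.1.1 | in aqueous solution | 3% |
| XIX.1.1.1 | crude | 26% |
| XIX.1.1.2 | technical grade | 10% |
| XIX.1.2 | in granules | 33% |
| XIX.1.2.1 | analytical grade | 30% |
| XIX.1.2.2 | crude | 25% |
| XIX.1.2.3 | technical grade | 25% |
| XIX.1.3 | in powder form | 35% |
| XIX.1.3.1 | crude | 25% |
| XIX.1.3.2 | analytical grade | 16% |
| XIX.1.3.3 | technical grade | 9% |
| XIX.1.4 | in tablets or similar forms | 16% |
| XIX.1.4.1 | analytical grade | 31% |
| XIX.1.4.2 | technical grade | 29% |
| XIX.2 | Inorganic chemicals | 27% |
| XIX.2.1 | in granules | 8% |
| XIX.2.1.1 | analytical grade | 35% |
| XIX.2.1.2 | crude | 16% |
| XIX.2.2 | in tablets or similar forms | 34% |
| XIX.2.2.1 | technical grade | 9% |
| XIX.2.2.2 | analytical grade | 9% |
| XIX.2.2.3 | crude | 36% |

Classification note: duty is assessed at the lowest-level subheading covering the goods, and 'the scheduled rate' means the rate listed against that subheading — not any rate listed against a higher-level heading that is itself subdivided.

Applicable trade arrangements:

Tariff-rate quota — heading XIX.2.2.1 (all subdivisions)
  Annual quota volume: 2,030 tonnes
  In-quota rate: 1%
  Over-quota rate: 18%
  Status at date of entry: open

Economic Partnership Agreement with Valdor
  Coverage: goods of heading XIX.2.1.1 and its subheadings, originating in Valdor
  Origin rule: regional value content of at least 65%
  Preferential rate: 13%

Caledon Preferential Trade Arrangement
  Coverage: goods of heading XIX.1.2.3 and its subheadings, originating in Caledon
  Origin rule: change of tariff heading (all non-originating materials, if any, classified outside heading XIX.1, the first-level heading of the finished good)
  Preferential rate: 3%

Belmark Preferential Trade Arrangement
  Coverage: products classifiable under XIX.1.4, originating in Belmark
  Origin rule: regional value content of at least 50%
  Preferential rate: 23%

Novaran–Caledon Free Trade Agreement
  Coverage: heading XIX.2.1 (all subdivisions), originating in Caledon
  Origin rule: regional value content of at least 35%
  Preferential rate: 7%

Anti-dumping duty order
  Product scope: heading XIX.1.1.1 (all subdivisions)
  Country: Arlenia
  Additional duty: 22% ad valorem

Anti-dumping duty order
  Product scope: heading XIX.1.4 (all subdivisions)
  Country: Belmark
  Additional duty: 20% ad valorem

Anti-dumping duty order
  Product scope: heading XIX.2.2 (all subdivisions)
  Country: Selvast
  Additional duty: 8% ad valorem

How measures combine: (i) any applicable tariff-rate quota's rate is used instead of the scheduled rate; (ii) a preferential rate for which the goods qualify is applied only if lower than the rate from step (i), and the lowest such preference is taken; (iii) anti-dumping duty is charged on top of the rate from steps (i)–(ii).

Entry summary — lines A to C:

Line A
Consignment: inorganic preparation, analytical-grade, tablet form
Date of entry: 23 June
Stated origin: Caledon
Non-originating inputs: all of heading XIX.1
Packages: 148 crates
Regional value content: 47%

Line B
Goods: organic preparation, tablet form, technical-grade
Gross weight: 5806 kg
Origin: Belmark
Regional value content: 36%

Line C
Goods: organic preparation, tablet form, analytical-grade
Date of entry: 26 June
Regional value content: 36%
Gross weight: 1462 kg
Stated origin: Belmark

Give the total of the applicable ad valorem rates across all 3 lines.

Line A: inorganic → XIX.2; tablet form → XIX.2.2; analytical-grade → XIX.2.2.2. Scheduled 9%. Caledon agreement on XIX.1.2.3: XIX.2.2.2 not covered; Caledon agreement on XIX.2.1: XIX.2.2.2 not covered. → 9%.
Line B: organic → XIX.1; tablet form → XIX.1.4; technical-grade → XIX.1.4.2. Scheduled 29%. Belmark agreement on XIX.1.4: RVC < 50%; anti-dumping (Belmark, XIX.1.4): +20%; total 29% + 20% = 49%. → 49%.
Line C: organic → XIX.1; tablet form → XIX.1.4; analytical-grade → XIX.1.4.1. Scheduled 31%. Belmark agreement on XIX.1.4: RVC < 50%; anti-dumping (Belmark, XIX.1.4): +20%; total 31% + 20% = 51%. → 51%.
Sum: 9% + 49% + 51% = 109%.

109%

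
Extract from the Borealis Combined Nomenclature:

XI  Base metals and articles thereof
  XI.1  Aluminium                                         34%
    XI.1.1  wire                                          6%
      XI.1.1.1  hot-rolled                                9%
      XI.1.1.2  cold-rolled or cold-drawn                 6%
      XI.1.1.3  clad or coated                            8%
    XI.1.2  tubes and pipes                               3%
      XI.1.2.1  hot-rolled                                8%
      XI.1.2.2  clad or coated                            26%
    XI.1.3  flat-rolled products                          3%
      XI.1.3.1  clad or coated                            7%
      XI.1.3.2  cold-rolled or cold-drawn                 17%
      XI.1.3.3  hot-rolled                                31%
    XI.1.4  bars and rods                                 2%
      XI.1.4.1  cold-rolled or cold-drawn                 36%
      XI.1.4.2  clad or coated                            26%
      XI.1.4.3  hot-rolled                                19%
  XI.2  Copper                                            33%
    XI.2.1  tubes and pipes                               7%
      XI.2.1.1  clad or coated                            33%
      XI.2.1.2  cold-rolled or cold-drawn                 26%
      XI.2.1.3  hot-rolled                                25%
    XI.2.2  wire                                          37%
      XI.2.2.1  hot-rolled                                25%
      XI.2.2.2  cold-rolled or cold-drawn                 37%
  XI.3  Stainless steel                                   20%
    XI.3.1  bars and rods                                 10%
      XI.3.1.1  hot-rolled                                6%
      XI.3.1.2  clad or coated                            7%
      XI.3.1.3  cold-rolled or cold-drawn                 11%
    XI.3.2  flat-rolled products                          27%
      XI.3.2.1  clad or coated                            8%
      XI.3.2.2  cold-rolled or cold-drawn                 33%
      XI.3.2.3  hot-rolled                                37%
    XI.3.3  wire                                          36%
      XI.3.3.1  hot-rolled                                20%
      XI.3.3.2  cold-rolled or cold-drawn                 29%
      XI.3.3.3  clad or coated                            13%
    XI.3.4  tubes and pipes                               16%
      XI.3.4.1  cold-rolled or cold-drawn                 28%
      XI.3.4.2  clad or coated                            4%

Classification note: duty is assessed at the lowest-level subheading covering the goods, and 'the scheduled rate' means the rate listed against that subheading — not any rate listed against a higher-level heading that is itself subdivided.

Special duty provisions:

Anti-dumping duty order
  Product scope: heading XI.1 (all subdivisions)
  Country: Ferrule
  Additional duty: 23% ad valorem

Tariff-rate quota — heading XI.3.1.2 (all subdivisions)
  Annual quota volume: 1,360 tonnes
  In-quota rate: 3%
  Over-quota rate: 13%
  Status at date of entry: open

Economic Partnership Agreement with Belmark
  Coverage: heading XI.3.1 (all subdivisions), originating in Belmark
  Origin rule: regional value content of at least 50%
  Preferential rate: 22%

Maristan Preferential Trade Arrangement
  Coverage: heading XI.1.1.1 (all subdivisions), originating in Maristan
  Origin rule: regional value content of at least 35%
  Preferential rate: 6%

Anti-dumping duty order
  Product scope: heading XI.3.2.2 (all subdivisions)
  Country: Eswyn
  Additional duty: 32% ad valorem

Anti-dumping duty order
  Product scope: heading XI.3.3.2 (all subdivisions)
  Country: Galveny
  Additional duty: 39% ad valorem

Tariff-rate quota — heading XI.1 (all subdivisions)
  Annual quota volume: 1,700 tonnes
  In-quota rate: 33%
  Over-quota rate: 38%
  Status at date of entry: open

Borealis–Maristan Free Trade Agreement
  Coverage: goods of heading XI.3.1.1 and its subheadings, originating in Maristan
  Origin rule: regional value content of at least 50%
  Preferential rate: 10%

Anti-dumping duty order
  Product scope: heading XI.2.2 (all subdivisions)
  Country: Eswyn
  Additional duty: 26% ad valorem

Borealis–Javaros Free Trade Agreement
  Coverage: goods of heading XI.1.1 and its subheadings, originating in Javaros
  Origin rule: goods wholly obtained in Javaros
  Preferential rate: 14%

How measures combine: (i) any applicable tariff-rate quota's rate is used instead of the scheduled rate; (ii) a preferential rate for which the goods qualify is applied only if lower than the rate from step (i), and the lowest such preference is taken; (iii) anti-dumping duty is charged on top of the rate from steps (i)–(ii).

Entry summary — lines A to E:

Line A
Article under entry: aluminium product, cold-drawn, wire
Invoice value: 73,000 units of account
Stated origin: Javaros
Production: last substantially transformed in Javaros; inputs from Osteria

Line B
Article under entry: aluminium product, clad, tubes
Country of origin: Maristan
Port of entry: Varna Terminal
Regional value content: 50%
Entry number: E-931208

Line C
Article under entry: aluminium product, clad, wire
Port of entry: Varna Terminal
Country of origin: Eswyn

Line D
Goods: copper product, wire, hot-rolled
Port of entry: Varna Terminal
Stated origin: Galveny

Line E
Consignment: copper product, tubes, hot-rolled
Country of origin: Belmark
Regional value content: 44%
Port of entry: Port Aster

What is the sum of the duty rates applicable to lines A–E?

149%

Line A: aluminium → XI.1; wire → XI.1.1; cold-drawn → XI.1.1.2. Scheduled 6%. quota on XI.1 open → in-quota 33%; Javaros agreement on XI.1.1: not wholly obtained. → 33%.
Line B: aluminium → XI.1; tubes → XI.1.2; clad → XI.1.2.2. Scheduled 26%. quota on XI.1 open → in-quota 33%; Maristan agreement on XI.1.1.1: XI.1.2.2 not covered; Maristan agreement on XI.3.1.1: XI.1.2.2 not covered. → 33%.
Line C: aluminium → XI.1; wire → XI.1.1; clad → XI.1.1.3. Scheduled 8%. quota on XI.1 open → in-quota 33%. → 33%.
Line D: copper → XI.2; wire → XI.2.2; hot-rolled → XI.2.2.1. Scheduled 25%. No special measure applies. → 25%.
Line E: copper → XI.2; tubes → XI.2.1; hot-rolled → XI.2.1.3. Scheduled 25%. Belmark agreement on XI.3.1: XI.2.1.3 not covered. → 25%.
Sum: 33% + 33% + 33% + 25% + 25% = 149%.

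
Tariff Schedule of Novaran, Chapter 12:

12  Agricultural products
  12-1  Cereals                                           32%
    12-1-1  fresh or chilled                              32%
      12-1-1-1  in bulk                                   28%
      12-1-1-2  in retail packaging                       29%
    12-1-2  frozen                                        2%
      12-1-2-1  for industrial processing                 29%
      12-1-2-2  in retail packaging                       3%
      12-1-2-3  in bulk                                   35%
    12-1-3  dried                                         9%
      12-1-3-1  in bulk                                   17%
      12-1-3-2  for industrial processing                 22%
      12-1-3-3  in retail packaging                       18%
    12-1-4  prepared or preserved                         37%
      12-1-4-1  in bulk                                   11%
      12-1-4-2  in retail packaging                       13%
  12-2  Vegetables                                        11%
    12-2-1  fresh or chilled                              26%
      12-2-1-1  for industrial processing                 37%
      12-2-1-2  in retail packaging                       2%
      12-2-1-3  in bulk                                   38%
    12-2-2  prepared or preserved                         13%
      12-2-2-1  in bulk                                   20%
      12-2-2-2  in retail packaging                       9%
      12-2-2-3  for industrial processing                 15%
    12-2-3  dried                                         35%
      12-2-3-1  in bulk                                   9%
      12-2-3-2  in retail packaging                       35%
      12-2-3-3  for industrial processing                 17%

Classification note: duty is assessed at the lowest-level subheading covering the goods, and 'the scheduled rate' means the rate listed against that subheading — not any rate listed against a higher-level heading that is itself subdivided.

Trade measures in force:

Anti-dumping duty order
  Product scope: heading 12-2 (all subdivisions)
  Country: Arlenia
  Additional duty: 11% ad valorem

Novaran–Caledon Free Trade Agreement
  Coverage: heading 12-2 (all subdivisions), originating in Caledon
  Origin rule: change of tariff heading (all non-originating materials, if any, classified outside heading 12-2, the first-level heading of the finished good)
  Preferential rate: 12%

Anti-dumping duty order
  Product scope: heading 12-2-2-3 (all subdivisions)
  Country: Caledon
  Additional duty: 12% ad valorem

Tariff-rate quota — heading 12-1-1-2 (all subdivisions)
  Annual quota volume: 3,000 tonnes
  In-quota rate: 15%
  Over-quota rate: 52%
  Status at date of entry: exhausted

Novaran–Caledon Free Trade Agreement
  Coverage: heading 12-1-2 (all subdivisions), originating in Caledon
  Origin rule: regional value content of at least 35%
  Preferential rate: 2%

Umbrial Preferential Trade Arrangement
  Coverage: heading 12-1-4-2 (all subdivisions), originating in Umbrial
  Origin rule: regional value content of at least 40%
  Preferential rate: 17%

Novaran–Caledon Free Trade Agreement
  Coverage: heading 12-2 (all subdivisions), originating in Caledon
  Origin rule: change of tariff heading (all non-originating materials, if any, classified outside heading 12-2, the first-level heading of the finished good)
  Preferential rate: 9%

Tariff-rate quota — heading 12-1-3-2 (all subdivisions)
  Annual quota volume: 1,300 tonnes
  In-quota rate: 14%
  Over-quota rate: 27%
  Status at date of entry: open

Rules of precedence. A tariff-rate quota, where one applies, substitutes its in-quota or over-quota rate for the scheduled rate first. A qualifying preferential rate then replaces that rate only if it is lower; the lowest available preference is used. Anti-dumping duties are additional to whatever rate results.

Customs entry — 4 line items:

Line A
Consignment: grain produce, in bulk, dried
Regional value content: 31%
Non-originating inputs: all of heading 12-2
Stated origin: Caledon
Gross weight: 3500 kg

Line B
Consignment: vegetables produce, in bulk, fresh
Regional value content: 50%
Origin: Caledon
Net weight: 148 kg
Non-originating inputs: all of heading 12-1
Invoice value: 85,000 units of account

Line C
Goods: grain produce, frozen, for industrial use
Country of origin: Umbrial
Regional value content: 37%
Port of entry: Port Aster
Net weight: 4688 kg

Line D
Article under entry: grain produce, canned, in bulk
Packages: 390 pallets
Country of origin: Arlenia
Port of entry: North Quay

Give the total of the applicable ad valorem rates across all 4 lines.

66%

Line A: grain → 12-1; dried → 12-1-3; in bulk → 12-1-3-1. Scheduled 17%. Caledon agreement on 12-2: 12-1-3-1 not covered; Caledon agreement on 12-1-2: 12-1-3-1 not covered; Caledon agreement on 12-2: 12-1-3-1 not covered. → 17%.
Line B: vegetables → 12-2; fresh → 12-2-1; in bulk → 12-2-1-3. Scheduled 38%. Caledon agreement on 12-2: CTH met → 12% available; Caledon agreement on 12-1-2: 12-2-1-3 not covered; Caledon agreement on 12-2: CTH met → 9% available; preferential 9%. → 9%.
Line C: grain → 12-1; frozen → 12-1-2; for industrial use → 12-1-2-1. Scheduled 29%. Umbrial agreement on 12-1-4-2: 12-1-2-1 not covered. → 29%.
Line D: grain → 12-1; canned → 12-1-4; in bulk → 12-1-4-1. Scheduled 11%. No special measure applies. → 11%.
Sum: 17% + 9% + 29% + 11% = 66%.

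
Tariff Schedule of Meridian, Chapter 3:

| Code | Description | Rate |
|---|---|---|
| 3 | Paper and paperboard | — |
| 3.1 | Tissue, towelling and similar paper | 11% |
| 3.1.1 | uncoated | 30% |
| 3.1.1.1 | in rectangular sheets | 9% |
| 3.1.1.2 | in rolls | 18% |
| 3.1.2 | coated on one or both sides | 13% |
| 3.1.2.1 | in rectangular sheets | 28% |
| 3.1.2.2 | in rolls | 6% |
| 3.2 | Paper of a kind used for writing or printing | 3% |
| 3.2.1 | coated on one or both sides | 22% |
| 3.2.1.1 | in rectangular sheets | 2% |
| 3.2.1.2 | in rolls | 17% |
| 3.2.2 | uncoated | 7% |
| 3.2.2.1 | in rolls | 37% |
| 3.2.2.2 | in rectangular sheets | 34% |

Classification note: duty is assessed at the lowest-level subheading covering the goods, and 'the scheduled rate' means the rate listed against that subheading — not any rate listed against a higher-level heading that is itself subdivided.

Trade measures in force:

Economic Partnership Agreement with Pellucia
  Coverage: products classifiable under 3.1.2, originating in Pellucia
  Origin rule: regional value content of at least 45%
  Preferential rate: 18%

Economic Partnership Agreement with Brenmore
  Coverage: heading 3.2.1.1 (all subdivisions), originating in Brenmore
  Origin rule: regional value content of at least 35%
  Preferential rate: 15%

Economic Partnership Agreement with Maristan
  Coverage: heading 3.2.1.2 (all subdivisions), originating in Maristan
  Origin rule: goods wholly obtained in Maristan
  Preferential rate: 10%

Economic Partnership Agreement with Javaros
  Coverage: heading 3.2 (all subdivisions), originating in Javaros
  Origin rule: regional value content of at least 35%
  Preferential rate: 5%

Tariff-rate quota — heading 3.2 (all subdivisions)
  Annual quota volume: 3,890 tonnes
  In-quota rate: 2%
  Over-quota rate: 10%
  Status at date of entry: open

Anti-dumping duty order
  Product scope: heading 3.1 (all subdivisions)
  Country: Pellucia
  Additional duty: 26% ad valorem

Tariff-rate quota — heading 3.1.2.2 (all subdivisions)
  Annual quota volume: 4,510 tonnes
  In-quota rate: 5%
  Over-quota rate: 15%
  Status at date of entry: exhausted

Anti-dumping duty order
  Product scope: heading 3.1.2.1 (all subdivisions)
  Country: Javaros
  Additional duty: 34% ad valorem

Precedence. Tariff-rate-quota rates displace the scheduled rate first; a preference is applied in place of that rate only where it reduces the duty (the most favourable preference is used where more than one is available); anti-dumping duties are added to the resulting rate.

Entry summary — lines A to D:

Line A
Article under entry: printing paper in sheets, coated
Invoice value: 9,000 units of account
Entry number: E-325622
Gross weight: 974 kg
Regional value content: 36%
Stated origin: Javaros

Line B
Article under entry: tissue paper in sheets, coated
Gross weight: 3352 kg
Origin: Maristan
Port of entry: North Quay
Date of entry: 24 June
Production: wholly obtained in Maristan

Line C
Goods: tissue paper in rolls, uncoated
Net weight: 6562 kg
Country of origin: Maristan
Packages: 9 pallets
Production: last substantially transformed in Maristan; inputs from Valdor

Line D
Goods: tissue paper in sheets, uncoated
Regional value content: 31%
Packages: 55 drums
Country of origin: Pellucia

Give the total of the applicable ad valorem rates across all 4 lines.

Line A: printing paper → 3.2; coated → 3.2.1; in sheets → 3.2.1.1. Scheduled 2%. quota on 3.2 open → in-quota 2%; Javaros agreement on 3.2: RVC ≥ 35% → 5% available; preference 5% not lower than 2% → no reduction. → 2%.
Line B: tissue paper → 3.1; coated → 3.1.2; in sheets → 3.1.2.1. Scheduled 28%. Maristan agreement on 3.2.1.2: 3.1.2.1 not covered. → 28%.
Line C: tissue paper → 3.1; uncoated → 3.1.1; in rolls → 3.1.1.2. Scheduled 18%. Maristan agreement on 3.2.1.2: 3.1.1.2 not covered. → 18%.
Line D: tissue paper → 3.1; uncoated → 3.1.1; in sheets → 3.1.1.1. Scheduled 9%. Pellucia agreement on 3.1.2: 3.1.1.1 not covered; anti-dumping (Pellucia, 3.1): +26%; total 9% + 26% = 35%. → 35%.
Sum: 2% + 28% + 18% + 35% = 83%.

83%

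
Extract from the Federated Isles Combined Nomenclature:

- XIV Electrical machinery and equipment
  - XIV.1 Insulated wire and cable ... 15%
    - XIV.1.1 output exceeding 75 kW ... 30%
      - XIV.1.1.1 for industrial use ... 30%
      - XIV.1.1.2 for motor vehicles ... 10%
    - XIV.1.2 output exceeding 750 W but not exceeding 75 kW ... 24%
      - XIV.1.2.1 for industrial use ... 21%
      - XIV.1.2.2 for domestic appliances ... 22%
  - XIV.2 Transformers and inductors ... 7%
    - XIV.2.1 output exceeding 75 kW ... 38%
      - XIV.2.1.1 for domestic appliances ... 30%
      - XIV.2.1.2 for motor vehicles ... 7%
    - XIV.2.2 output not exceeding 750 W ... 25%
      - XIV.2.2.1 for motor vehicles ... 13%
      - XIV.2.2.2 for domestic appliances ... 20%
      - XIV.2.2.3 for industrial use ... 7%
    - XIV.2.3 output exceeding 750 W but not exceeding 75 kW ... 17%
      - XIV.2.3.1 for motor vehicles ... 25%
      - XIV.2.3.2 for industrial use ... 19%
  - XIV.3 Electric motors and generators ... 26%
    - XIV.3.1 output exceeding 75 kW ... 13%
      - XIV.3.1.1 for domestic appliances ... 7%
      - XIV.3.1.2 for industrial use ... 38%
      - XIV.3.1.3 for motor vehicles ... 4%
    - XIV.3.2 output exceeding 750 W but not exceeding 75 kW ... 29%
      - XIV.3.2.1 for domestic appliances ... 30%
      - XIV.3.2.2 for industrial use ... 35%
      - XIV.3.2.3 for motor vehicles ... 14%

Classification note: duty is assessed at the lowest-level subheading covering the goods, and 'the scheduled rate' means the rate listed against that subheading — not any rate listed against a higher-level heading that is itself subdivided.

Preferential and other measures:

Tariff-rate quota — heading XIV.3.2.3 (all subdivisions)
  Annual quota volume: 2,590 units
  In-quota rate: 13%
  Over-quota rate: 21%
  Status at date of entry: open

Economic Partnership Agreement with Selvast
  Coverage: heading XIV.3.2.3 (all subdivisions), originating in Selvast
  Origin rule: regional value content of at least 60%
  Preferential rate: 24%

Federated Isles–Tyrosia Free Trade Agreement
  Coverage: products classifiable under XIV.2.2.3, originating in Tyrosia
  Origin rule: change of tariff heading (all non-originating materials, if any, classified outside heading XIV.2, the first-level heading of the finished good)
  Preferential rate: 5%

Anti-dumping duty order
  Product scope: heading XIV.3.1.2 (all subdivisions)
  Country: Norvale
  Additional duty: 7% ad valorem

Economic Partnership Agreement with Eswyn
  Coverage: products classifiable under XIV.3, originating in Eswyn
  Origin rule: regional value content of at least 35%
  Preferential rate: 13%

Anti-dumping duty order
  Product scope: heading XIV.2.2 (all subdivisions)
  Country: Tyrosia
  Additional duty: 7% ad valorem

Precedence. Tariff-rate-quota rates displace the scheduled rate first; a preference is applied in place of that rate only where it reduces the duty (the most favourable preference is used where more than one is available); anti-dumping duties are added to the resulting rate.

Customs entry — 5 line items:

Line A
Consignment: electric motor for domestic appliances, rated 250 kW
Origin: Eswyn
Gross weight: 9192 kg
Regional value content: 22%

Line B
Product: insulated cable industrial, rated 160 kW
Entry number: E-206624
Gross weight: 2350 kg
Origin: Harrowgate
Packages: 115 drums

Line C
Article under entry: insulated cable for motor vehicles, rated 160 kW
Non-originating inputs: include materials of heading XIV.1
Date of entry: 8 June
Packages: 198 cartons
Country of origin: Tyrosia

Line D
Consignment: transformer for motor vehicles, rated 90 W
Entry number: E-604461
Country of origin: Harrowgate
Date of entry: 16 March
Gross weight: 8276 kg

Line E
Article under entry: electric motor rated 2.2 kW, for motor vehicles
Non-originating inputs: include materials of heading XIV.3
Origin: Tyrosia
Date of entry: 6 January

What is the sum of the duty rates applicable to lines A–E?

Line A: electric motor → XIV.3; rated 250 kW → XIV.3.1; for domestic appliances → XIV.3.1.1. Scheduled 7%. Eswyn agreement on XIV.3: RVC < 35%. → 7%.
Line B: insulated cable → XIV.1; rated 160 kW → XIV.1.1; industrial → XIV.1.1.1. Scheduled 30%. No special measure applies. → 30%.
Line C: insulated cable → XIV.1; rated 160 kW → XIV.1.1; for motor vehicles → XIV.1.1.2. Scheduled 10%. Tyrosia agreement on XIV.2.2.3: XIV.1.1.2 not covered. → 10%.
Line D: transformer → XIV.2; rated 90 W → XIV.2.2; for motor vehicles → XIV.2.2.1. Scheduled 13%. No special measure applies. → 13%.
Line E: electric motor → XIV.3; rated 2.2 kW → XIV.3.2; for motor vehicles → XIV.3.2.3. Scheduled 14%. quota on XIV.3.2.3 open → in-quota 13%; Tyrosia agreement on XIV.2.2.3: XIV.3.2.3 not covered. → 13%.
Sum: 7% + 30% + 10% + 13% + 13% = 73%.

73%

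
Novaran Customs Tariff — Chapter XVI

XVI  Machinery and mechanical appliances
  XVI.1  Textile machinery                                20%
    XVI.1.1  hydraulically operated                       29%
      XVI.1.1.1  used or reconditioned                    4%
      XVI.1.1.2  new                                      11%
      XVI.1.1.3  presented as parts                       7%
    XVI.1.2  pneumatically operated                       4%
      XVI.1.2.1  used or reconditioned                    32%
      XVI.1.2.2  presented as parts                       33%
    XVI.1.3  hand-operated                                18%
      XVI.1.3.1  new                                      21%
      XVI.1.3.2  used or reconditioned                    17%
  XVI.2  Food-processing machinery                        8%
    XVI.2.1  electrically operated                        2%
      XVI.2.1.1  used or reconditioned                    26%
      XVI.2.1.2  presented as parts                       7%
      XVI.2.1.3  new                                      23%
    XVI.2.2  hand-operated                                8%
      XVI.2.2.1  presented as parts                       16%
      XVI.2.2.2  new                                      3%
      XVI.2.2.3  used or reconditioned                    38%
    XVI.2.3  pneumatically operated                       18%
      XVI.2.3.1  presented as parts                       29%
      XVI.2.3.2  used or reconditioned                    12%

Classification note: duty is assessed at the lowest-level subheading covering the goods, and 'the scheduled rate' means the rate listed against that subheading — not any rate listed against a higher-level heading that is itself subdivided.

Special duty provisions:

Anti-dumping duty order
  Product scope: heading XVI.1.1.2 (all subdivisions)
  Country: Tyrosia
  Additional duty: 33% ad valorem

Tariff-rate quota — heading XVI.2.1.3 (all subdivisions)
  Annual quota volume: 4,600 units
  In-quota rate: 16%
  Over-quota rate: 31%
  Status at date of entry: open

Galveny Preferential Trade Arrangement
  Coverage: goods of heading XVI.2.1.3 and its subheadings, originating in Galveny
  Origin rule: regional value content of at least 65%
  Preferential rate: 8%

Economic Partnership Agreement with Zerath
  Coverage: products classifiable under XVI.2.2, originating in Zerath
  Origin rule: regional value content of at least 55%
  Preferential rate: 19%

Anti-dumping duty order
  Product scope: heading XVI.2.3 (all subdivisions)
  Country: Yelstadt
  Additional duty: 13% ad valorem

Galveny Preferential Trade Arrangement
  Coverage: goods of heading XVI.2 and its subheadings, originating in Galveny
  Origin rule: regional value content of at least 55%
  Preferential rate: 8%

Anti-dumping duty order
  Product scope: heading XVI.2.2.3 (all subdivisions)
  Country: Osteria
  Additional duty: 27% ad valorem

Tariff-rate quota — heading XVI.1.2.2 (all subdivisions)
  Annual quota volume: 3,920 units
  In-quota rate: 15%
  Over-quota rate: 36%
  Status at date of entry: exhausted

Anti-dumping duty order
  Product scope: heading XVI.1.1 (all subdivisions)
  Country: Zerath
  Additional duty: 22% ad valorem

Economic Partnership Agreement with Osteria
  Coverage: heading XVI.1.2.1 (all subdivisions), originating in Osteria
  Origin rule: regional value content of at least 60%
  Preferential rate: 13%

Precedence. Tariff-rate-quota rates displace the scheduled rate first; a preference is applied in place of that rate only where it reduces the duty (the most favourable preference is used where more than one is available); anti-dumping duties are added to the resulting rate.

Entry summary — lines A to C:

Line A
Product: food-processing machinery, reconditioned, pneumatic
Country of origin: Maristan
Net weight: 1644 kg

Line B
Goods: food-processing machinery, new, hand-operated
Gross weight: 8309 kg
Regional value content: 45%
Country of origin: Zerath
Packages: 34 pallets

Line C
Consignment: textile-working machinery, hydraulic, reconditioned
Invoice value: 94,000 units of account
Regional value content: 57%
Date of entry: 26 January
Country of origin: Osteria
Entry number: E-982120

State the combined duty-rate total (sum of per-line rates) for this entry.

Line A: food-processing → XVI.2; pneumatic → XVI.2.3; reconditioned → XVI.2.3.2. Scheduled 12%. No special measure applies. → 12%.
Line B: food-processing → XVI.2; hand-operated → XVI.2.2; new → XVI.2.2.2. Scheduled 3%. Zerath agreement on XVI.2.2: RVC < 55%. → 3%.
Line C: textile-working → XVI.1; hydraulic → XVI.1.1; reconditioned → XVI.1.1.1. Scheduled 4%. Osteria agreement on XVI.1.2.1: XVI.1.1.1 not covered. → 4%.
Sum: 12% + 3% + 4% = 19%.

19%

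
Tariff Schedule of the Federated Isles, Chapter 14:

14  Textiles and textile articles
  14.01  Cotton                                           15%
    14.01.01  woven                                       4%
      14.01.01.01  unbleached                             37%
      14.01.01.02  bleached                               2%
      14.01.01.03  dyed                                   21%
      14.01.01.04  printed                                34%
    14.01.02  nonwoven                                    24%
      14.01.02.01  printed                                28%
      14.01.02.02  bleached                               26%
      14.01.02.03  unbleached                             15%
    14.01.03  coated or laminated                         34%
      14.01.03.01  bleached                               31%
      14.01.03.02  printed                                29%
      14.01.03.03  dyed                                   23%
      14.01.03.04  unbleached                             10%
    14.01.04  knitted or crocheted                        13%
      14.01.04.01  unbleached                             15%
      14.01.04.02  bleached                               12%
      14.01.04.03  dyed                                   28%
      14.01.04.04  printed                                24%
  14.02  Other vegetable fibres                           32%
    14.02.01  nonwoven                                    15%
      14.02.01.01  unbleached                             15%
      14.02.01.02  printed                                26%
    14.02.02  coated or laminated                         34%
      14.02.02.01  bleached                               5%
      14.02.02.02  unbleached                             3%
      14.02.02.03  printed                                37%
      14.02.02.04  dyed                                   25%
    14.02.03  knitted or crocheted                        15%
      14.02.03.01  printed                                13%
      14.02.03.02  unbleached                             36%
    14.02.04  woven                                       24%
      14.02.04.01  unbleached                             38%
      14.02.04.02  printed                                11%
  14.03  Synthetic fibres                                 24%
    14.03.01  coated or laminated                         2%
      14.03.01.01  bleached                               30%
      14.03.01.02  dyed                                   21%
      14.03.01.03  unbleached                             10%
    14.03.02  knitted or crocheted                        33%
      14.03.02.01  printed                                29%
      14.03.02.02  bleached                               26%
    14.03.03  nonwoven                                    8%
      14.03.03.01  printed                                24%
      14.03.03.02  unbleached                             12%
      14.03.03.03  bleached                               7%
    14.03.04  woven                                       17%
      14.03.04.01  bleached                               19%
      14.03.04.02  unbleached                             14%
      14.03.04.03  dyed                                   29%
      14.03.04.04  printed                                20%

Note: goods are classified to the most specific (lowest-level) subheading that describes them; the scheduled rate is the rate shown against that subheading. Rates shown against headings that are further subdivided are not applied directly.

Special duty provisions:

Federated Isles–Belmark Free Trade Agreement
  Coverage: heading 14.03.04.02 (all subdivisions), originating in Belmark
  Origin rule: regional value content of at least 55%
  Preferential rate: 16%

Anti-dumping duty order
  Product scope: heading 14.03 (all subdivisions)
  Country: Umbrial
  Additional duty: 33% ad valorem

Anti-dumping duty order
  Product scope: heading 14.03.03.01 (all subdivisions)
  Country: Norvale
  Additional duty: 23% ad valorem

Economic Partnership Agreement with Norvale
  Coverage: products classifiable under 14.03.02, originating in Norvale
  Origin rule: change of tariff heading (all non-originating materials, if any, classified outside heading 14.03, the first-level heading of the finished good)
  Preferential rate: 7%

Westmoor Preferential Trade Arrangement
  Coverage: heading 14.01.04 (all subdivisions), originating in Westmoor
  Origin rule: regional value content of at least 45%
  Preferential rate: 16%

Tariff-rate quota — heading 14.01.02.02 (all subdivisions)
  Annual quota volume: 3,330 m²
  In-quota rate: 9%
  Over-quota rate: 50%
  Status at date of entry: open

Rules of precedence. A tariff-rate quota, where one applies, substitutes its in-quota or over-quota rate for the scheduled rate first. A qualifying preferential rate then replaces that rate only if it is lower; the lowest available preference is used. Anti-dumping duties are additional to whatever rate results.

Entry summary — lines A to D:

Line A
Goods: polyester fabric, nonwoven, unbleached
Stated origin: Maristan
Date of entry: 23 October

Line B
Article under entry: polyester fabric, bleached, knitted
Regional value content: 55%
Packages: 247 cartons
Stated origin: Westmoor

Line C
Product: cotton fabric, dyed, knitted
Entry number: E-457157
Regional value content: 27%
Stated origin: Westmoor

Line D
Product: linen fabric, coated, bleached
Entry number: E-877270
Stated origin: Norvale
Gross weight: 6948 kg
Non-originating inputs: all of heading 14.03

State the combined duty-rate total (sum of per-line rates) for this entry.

Line A: polyester → 14.03; nonwoven → 14.03.03; unbleached → 14.03.03.02. Scheduled 12%. No special measure applies. → 12%.
Line B: polyester → 14.03; knitted → 14.03.02; bleached → 14.03.02.02. Scheduled 26%. Westmoor agreement on 14.01.04: 14.03.02.02 not covered. → 26%.
Line C: cotton → 14.01; knitted → 14.01.04; dyed → 14.01.04.03. Scheduled 28%. Westmoor agreement on 14.01.04: RVC < 45%. → 28%.
Line D: linen → 14.02; coated → 14.02.02; bleached → 14.02.02.01. Scheduled 5%. Norvale agreement on 14.03.02: 14.02.02.01 not covered. → 5%.
Sum: 12% + 26% + 28% + 5% = 71%.

71%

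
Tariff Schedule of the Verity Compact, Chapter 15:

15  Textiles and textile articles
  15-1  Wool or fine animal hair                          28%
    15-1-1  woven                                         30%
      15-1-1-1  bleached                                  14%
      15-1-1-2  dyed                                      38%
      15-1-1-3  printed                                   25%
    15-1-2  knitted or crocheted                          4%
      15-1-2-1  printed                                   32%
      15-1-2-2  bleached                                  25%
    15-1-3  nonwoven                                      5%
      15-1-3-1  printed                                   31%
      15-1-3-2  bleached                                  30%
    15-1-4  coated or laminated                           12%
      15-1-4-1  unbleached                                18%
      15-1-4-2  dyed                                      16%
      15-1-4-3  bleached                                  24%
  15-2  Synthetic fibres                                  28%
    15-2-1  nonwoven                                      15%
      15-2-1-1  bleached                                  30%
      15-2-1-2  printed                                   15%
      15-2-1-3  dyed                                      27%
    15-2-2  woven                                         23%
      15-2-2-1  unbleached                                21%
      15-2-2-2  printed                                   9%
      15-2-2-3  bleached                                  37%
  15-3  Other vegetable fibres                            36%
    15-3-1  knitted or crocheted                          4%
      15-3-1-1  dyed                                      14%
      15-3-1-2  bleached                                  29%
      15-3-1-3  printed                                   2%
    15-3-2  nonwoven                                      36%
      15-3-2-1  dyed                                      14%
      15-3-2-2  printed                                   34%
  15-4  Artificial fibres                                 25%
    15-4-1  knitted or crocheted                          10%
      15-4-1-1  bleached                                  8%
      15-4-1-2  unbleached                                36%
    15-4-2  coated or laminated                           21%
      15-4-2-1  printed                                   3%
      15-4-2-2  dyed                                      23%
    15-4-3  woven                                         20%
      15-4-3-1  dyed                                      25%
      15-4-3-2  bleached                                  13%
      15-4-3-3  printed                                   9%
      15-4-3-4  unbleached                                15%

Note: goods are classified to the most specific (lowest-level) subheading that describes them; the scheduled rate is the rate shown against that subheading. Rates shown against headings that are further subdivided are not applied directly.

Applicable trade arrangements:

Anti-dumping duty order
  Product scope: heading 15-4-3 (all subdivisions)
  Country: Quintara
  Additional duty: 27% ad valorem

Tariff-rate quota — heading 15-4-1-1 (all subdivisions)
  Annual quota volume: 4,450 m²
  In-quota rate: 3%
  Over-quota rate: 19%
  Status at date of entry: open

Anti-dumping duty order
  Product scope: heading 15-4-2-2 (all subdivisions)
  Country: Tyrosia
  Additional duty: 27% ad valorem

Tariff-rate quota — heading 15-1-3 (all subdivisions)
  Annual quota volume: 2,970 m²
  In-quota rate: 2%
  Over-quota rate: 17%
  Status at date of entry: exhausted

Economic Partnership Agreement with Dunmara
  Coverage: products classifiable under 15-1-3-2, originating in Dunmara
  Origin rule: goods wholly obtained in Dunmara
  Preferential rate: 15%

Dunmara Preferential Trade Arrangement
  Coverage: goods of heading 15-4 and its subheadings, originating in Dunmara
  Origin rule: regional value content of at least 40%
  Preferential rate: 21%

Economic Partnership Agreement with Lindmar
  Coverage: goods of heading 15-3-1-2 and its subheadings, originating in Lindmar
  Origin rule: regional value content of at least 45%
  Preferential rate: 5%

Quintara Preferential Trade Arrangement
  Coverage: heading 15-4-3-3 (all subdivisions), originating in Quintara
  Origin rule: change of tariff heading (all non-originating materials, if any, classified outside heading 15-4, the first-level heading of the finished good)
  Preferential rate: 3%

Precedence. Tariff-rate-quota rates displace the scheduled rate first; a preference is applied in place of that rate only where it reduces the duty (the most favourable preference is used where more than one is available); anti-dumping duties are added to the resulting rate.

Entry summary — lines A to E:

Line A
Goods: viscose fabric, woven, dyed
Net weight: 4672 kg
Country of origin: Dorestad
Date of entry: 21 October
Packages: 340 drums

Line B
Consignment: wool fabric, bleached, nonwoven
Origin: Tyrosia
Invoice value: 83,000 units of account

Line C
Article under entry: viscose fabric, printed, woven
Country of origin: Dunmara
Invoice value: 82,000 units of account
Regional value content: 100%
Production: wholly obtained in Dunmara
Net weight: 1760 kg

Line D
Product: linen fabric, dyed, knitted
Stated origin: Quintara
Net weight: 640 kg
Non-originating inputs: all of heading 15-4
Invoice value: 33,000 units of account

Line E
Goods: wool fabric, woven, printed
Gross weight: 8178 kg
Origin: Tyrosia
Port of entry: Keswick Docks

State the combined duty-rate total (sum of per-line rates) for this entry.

90%

Line A: viscose → 15-4; woven → 15-4-3; dyed → 15-4-3-1. Scheduled 25%. No special measure applies. → 25%.
Line B: wool → 15-1; nonwoven → 15-1-3; bleached → 15-1-3-2. Scheduled 30%. quota on 15-1-3 exhausted → over-quota 17%. → 17%.
Line C: viscose → 15-4; woven → 15-4-3; printed → 15-4-3-3. Scheduled 9%. Dunmara agreement on 15-1-3-2: 15-4-3-3 not covered; Dunmara agreement on 15-4: RVC ≥ 40% → 21% available; preference 21% not lower than 9% → no reduction. → 9%.
Line D: linen → 15-3; knitted → 15-3-1; dyed → 15-3-1-1. Scheduled 14%. Quintara agreement on 15-4-3-3: 15-3-1-1 not covered. → 14%.
Line E: wool → 15-1; woven → 15-1-1; printed → 15-1-1-3. Scheduled 25%. No special measure applies. → 25%.
Sum: 25% + 17% + 9% + 14% + 25% = 90%.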